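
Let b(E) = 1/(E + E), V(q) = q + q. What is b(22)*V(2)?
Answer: 1/11 ≈ 0.090909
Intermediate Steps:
V(q) = 2*q
b(E) = 1/(2*E)
b(22)*V(2) = ((½)/22)*(2*2) = ((½)*(1/22))*4 = (1/44)*4 = 1/11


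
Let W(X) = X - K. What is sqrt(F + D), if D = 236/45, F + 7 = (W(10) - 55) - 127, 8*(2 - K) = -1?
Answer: I*sqrt(633170)/60 ≈ 13.262*I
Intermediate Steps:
K = 17/8 (K = 2 - 1/8*(-1) = 2 + 1/8 = 17/8 ≈ 2.1250)
W(X) = -17/8 + X (W(X) = X - 1*17/8 = X - 17/8 = -17/8 + X)
F = -1449/8 (F = -7 + (((-17/8 + 10) - 55) - 127) = -7 + ((63/8 - 55) - 127) = -7 + (-377/8 - 127) = -7 - 1393/8 = -1449/8 ≈ -181.13)
D = 236/45 (D = 236*(1/45) = 236/45 ≈ 5.2444)
sqrt(F + D) = sqrt(-1449/8 + 236/45) = sqrt(-63317/360) = I*sqrt(633170)/60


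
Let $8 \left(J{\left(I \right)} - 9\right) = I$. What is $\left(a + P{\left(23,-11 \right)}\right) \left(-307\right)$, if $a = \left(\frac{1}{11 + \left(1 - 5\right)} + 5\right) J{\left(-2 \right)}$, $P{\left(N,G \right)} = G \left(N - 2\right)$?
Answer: $57102$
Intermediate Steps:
$J{\left(I \right)} = 9 + \frac{I}{8}$
$P{\left(N,G \right)} = G \left(-2 + N\right)$
$a = 45$ ($a = \left(\frac{1}{11 + \left(1 - 5\right)} + 5\right) \left(9 + \frac{1}{8} \left(-2\right)\right) = \left(\frac{1}{11 + \left(1 - 5\right)} + 5\right) \left(9 - \frac{1}{4}\right) = \left(\frac{1}{11 - 4} + 5\right) \frac{35}{4} = \left(\frac{1}{7} + 5\right) \frac{35}{4} = \frac{36}{7} \cdot \frac{35}{4} = 45$)
$\left(a + P{\left(23,-11 \right)}\right) \left(-307\right) = \left(45 - 11 \left(-2 + 23\right)\right) \left(-307\right) = \left(45 - 231\right) \left(-307\right) = \left(-186\right) \left(-307\right) = 57102$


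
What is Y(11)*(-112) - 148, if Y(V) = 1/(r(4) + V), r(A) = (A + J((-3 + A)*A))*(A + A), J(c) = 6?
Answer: -1940/13 ≈ -149.23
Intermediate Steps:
r(A) = 2*A*(6 + A) (r(A) = (A + 6)*(A + A) = (6 + A)*(2*A) = 2*A*(6 + A))
Y(V) = 1/(80 + V) (Y(V) = 1/(2*4*(6 + 4) + V) = 1/(2*4*10 + V) = 1/(80 + V))
Y(11)*(-112) - 148 = -112/(80 + 11) - 148 = -112/91 - 148 = (1/91)*(-112) - 148 = -16/13 - 148 = -1940/13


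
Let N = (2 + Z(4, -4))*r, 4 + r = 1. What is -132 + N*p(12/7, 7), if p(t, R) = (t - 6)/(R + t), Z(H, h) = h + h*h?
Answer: -6792/61 ≈ -111.34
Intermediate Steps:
Z(H, h) = h + h²
r = -3 (r = -4 + 1 = -3)
p(t, R) = (-6 + t)/(R + t)
N = -42 (N = (2 - 4*(1 - 4))*(-3) = (2 - 4*(-3))*(-3) = (2 + 12)*(-3) = 14*(-3) = -42)
-132 + N*p(12/7, 7) = -132 - 42*(-6 + 12/7)/(7 + 12/7) = -132 - 42*(-30)/(61/7*7) = -132 - 294*(-30)/(61*7) = -132 - 42*(-30/61) = -132 + 1260/61 = -6792/61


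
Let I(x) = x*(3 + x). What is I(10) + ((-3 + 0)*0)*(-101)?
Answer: 130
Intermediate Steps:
I(10) + ((-3 + 0)*0)*(-101) = 10*(3 + 10) + ((-3 + 0)*0)*(-101) = 10*13 - 3*0*(-101) = 130 + 0*(-101) = 130 + 0 = 130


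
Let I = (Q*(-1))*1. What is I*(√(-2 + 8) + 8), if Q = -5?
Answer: 40 + 5*√6 ≈ 52.247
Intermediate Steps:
I = 5 (I = -5*(-1)*1 = 5*1 = 5)
I*(√(-2 + 8) + 8) = 5*(√(-2 + 8) + 8) = 5*(√6 + 8) = 5*(8 + √6) = 40 + 5*√6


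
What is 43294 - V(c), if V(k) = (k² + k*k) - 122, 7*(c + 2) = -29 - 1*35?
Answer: 2115216/49 ≈ 43168.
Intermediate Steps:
c = -78/7 (c = -2 + (-29 - 1*35)/7 = -2 + (-29 - 35)/7 = -2 + (⅐)*(-64) = -2 - 64/7 = -78/7 ≈ -11.143)
V(k) = -122 + 2*k² (V(k) = (k² + k²) - 122 = 2*k² - 122 = -122 + 2*k²)
43294 - V(c) = 43294 - (-122 + 2*(-78/7)²) = 43294 - (-122 + 2*(6084/49)) = 43294 - (-122 + 12168/49) = 43294 - 1*6190/49 = 43294 - 6190/49 = 2115216/49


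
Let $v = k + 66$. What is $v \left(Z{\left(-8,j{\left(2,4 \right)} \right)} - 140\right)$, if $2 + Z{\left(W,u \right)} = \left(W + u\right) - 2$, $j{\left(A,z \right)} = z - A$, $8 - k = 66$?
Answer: $-1200$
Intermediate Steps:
$k = -58$ ($k = 8 - 66 = -58$)
$Z{\left(W,u \right)} = -4 + W + u$ ($Z{\left(W,u \right)} = -2 - \left(2 - W - u\right) = -2 + \left(-2 + W + u\right) = -4 + W + u$)
$v = 8$ ($v = -58 + 66 = 8$)
$v \left(Z{\left(-8,j{\left(2,4 \right)} \right)} - 140\right) = 8 \left(\left(-4 - 8 + \left(4 - 2\right)\right) - 140\right) = 8 \left(\left(-4 - 8 + 2\right) - 140\right) = 8 \left(-10 - 140\right) = 8 \left(-150\right) = -1200$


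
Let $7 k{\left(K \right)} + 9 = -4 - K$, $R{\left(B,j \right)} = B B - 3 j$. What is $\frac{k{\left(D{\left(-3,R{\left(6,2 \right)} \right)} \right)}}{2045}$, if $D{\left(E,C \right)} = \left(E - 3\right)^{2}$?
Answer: $- \frac{7}{2045} \approx -0.003423$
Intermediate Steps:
$R{\left(B,j \right)} = B^{2} - 3 j$
$D{\left(E,C \right)} = \left(-3 + E\right)^{2}$
$k{\left(K \right)} = - \frac{13}{7} - \frac{K}{7}$ ($k{\left(K \right)} = - \frac{9}{7} + \frac{-4 - K}{7} = - \frac{9}{7} - \left(\frac{4}{7} + \frac{K}{7}\right) = - \frac{13}{7} - \frac{K}{7}$)
$\frac{k{\left(D{\left(-3,R{\left(6,2 \right)} \right)} \right)}}{2045} = \frac{- \frac{13}{7} - \frac{\left(-3 - 3\right)^{2}}{7}}{2045} = \left(- \frac{13}{7} - \frac{\left(-6\right)^{2}}{7}\right) \frac{1}{2045} = \left(- \frac{13}{7} - \frac{36}{7}\right) \frac{1}{2045} = \left(-7\right) \frac{1}{2045} = - \frac{7}{2045}$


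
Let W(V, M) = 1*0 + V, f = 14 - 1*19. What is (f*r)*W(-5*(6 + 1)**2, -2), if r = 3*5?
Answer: 18375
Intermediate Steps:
r = 15
f = -5 (f = 14 - 19 = -5)
W(V, M) = V (W(V, M) = 0 + V = V)
(f*r)*W(-5*(6 + 1)**2, -2) = (-5*15)*(-5*(6 + 1)**2) = -(-375)*7**2 = -(-375)*49 = -75*(-245) = 18375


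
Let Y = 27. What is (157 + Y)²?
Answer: 33856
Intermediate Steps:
(157 + Y)² = (157 + 27)² = 184² = 33856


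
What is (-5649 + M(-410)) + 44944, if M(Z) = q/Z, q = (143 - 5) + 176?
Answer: 8055318/205 ≈ 39294.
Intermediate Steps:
q = 314 (q = 138 + 176 = 314)
M(Z) = 314/Z
(-5649 + M(-410)) + 44944 = (-5649 + 314/(-410)) + 44944 = (-5649 + 314*(-1/410)) + 44944 = (-5649 - 157/205) + 44944 = -1158202/205 + 44944 = 8055318/205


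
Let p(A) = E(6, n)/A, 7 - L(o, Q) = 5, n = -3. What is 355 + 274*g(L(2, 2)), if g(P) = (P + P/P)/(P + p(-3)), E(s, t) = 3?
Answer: 1177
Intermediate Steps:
L(o, Q) = 2 (L(o, Q) = 7 - 1*5 = 7 - 5 = 2)
p(A) = 3/A
g(P) = (1 + P)/(-1 + P) (g(P) = (P + P/P)/(P + 3/(-3)) = (P + 1)/(P + 3*(-⅓)) = (1 + P)/(P - 1) = (1 + P)/(-1 + P))
355 + 274*g(L(2, 2)) = 355 + 274*((1 + 2)/(-1 + 2)) = 355 + 274*(3/1) = 355 + 274*(1*3) = 355 + 274*3 = 355 + 822 = 1177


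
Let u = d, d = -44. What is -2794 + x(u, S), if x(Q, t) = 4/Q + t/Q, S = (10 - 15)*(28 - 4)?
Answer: -30705/11 ≈ -2791.4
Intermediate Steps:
S = -120 (S = -5*24 = -120)
u = -44
-2794 + x(u, S) = -2794 + (4 - 120)/(-44) = -2794 - 1/44*(-116) = -2794 + 29/11 = -30705/11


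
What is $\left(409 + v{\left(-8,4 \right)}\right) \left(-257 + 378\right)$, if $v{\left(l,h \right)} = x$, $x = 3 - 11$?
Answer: $48521$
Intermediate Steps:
$x = -8$ ($x = 3 - 11 = -8$)
$v{\left(l,h \right)} = -8$
$\left(409 + v{\left(-8,4 \right)}\right) \left(-257 + 378\right) = \left(409 - 8\right) \left(-257 + 378\right) = 401 \cdot 121 = 48521$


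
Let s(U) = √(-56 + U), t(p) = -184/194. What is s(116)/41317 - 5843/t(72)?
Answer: 566771/92 + 2*√15/41317 ≈ 6160.6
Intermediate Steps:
t(p) = -92/97 (t(p) = -184*1/194 = -92/97)
s(116)/41317 - 5843/t(72) = √(-56 + 116)/41317 - 5843/(-92/97) = √60*(1/41317) - 5843*(-97/92) = (2*√15)*(1/41317) + 566771/92 = 2*√15/41317 + 566771/92 = 566771/92 + 2*√15/41317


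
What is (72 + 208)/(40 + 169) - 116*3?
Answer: -72452/209 ≈ -346.66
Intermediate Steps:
(72 + 208)/(40 + 169) - 116*3 = 280/209 - 348 = -72452/209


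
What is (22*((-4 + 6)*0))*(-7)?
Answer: 0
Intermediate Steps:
(22*((-4 + 6)*0))*(-7) = (22*(2*0))*(-7) = (22*0)*(-7) = 0*(-7) = 0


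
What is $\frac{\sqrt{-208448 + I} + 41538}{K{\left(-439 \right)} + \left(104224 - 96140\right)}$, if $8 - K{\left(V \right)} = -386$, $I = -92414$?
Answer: $\frac{6923}{1413} + \frac{i \sqrt{300862}}{8478} \approx 4.8995 + 0.064698 i$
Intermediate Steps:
$K{\left(V \right)} = 394$ ($K{\left(V \right)} = 8 - -386 = 8 + 386 = 394$)
$\frac{\sqrt{-208448 + I} + 41538}{K{\left(-439 \right)} + \left(104224 - 96140\right)} = \frac{\sqrt{-208448 - 92414} + 41538}{394 + \left(104224 - 96140\right)} = \frac{\sqrt{-300862} + 41538}{394 + \left(104224 - 96140\right)} = \frac{i \sqrt{300862} + 41538}{394 + 8084} = \frac{41538 + i \sqrt{300862}}{8478} = \left(41538 + i \sqrt{300862}\right) \frac{1}{8478} = \frac{6923}{1413} + \frac{i \sqrt{300862}}{8478}$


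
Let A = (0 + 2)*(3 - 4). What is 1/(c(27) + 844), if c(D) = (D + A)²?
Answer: 1/1469 ≈ 0.00068074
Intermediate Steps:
A = -2 (A = 2*(-1) = -2)
c(D) = (-2 + D)² (c(D) = (D - 2)² = (-2 + D)²)
1/(c(27) + 844) = 1/((-2 + 27)² + 844) = 1/(25² + 844) = 1/(625 + 844) = 1/1469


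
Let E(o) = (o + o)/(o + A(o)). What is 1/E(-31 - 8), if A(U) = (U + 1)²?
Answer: -1405/78 ≈ -18.013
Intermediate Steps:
A(U) = (1 + U)²
E(o) = 2*o/(o + (1 + o)²) (E(o) = (o + o)/(o + (1 + o)²) = (2*o)/(o + (1 + o)²) = 2*o/(o + (1 + o)²))
1/E(-31 - 8) = 1/(2*(-31 - 8)/((-31 - 8) + (1 + (-31 - 8))²)) = 1/(2*(-39)/(-39 + (1 - 39)²)) = 1/(2*(-39)/(-39 + (-38)²)) = 1/(2*(-39)/(-39 + 1444)) = 1/(2*(-39)/1405) = 1/(2*(-39)*(1/1405)) = 1/(-78/1405) = -1405/78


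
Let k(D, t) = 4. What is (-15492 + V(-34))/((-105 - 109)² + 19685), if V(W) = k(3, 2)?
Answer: -15488/65481 ≈ -0.23653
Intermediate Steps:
V(W) = 4
(-15492 + V(-34))/((-105 - 109)² + 19685) = (-15492 + 4)/((-105 - 109)² + 19685) = -15488/((-214)² + 19685) = -15488/(45796 + 19685) = -15488/65481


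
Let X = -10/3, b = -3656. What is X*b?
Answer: 36560/3 ≈ 12187.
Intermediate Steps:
X = -10/3 (X = -10*⅓ = -10/3 ≈ -3.3333)
X*b = -10/3*(-3656) = 36560/3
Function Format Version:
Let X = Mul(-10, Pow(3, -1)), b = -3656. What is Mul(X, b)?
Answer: Rational(36560, 3) ≈ 12187.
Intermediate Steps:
X = Rational(-10, 3) (X = Mul(-10, Rational(1, 3)) = Rational(-10, 3) ≈ -3.3333)
Mul(X, b) = Mul(Rational(-10, 3), -3656) = Rational(36560, 3)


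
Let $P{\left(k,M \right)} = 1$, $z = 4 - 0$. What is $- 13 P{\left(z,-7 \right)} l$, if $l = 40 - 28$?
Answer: $-156$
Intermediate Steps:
$z = 4$ ($z = 4 + 0 = 4$)
$l = 12$
$- 13 P{\left(z,-7 \right)} l = \left(-13\right) 1 \cdot 12 = \left(-13\right) 12 = -156$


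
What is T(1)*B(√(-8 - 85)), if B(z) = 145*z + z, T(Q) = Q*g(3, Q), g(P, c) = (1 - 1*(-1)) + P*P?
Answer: 1606*I*√93 ≈ 15488.0*I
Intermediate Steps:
g(P, c) = 2 + P² (g(P, c) = (1 + 1) + P² = 2 + P²)
T(Q) = 11*Q (T(Q) = Q*(2 + 3²) = Q*(2 + 9) = Q*11 = 11*Q)
B(z) = 146*z
T(1)*B(√(-8 - 85)) = (11*1)*(146*√(-8 - 85)) = 11*(146*√(-93)) = 11*(146*(I*√93)) = 11*(146*I*√93) = 1606*I*√93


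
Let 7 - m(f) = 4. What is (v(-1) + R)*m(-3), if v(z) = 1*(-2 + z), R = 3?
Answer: 0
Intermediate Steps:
m(f) = 3 (m(f) = 7 - 1*4 = 7 - 4 = 3)
v(z) = -2 + z
(v(-1) + R)*m(-3) = ((-2 - 1) + 3)*3 = (-3 + 3)*3 = 0*3 = 0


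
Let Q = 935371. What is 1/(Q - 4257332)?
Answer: -1/3321961 ≈ -3.0103e-7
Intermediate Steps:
1/(Q - 4257332) = 1/(935371 - 4257332) = 1/(-3321961) = -1/3321961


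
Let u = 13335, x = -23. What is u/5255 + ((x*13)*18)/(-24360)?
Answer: 11770767/4267060 ≈ 2.7585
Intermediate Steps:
u/5255 + ((x*13)*18)/(-24360) = 13335/5255 + (-23*13*18)/(-24360) = 13335*(1/5255) - 299*18*(-1/24360) = 2667/1051 - 5382*(-1/24360) = 2667/1051 + 897/4060 = 11770767/4267060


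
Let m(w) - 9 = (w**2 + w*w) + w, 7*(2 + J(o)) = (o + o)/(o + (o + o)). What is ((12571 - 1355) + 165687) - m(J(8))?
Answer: 78007894/441 ≈ 1.7689e+5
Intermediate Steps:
J(o) = -40/21 (J(o) = -2 + ((o + o)/(o + (o + o)))/7 = -2 + ((2*o)/(o + 2*o))/7 = -2 + ((2*o)/((3*o)))/7 = -2 + ((2*o)*(1/(3*o)))/7 = -2 + (1/7)*(2/3) = -2 + 2/21 = -40/21)
m(w) = 9 + w + 2*w**2 (m(w) = 9 + ((w**2 + w*w) + w) = 9 + ((w**2 + w**2) + w) = 9 + (2*w**2 + w) = 9 + (w + 2*w**2) = 9 + w + 2*w**2)
((12571 - 1355) + 165687) - m(J(8)) = ((12571 - 1355) + 165687) - (9 - 40/21 + 2*(-40/21)**2) = (11216 + 165687) - (9 - 40/21 + 2*(1600/441)) = 176903 - (9 - 40/21 + 3200/441) = 176903 - 1*6329/441 = 176903 - 6329/441 = 78007894/441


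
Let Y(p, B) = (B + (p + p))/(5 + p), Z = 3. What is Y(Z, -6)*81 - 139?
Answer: -139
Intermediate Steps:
Y(p, B) = (B + 2*p)/(5 + p)
Y(Z, -6)*81 - 139 = ((-6 + 2*3)/(5 + 3))*81 - 139 = ((-6 + 6)/8)*81 - 139 = ((⅛)*0)*81 - 139 = 0*81 - 139 = 0 - 139 = -139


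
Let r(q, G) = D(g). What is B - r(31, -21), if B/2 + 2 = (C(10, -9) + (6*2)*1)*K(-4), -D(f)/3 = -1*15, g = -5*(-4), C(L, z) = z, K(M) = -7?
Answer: -91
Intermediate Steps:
g = 20
D(f) = 45 (D(f) = -(-3)*15 = -3*(-15) = 45)
r(q, G) = 45
B = -46 (B = -4 + 2*((-9 + (6*2)*1)*(-7)) = -4 + 2*((-9 + 12*1)*(-7)) = -4 + 2*((-9 + 12)*(-7)) = -4 + 2*(3*(-7)) = -4 + 2*(-21) = -4 - 42 = -46)
B - r(31, -21) = -46 - 1*45 = -46 - 45 = -91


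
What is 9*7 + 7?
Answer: 70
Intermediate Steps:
9*7 + 7 = 63 + 7 = 70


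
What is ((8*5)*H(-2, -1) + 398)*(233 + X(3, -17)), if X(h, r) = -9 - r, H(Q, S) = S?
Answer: 86278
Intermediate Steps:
((8*5)*H(-2, -1) + 398)*(233 + X(3, -17)) = ((8*5)*(-1) + 398)*(233 + (-9 - 1*(-17))) = (40*(-1) + 398)*(233 + (-9 + 17)) = (-40 + 398)*(233 + 8) = 358*241 = 86278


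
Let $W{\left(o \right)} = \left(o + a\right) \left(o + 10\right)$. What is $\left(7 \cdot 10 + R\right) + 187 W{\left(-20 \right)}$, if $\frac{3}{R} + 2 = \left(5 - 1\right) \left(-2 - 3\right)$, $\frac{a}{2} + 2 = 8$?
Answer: $\frac{330657}{22} \approx 15030.0$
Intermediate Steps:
$a = 12$ ($a = -4 + 2 \cdot 8 = -4 + 16 = 12$)
$W{\left(o \right)} = \left(10 + o\right) \left(12 + o\right)$ ($W{\left(o \right)} = \left(o + 12\right) \left(o + 10\right) = \left(12 + o\right) \left(10 + o\right) = \left(10 + o\right) \left(12 + o\right)$)
$R = - \frac{3}{22}$ ($R = \frac{3}{-2 + \left(5 - 1\right) \left(-2 - 3\right)} = \frac{3}{-2 + 4 \left(-5\right)} = \frac{3}{-2 - 20} = \frac{3}{-22} = 3 \left(- \frac{1}{22}\right) = - \frac{3}{22} \approx -0.13636$)
$\left(7 \cdot 10 + R\right) + 187 W{\left(-20 \right)} = \left(7 \cdot 10 - \frac{3}{22}\right) + 187 \left(120 + \left(-20\right)^{2} + 22 \left(-20\right)\right) = \left(70 - \frac{3}{22}\right) + 187 \left(120 + 400 - 440\right) = \frac{1537}{22} + 187 \cdot 80 = \frac{1537}{22} + 14960 = \frac{330657}{22}$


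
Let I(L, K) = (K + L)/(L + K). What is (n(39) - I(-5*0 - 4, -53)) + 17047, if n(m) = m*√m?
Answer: 17046 + 39*√39 ≈ 17290.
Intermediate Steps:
n(m) = m^(3/2)
I(L, K) = 1 (I(L, K) = (K + L)/(K + L) = 1)
(n(39) - I(-5*0 - 4, -53)) + 17047 = (39^(3/2) - 1*1) + 17047 = (39*√39 - 1) + 17047 = (-1 + 39*√39) + 17047 = 17046 + 39*√39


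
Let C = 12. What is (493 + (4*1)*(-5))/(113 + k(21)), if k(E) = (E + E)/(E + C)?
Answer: 5203/1257 ≈ 4.1392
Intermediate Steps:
k(E) = 2*E/(12 + E) (k(E) = (E + E)/(E + 12) = (2*E)/(12 + E) = 2*E/(12 + E))
(493 + (4*1)*(-5))/(113 + k(21)) = (493 + (4*1)*(-5))/(113 + 2*21/(12 + 21)) = (493 + 4*(-5))/(113 + 2*21/33) = (493 - 20)/(113 + 2*21*(1/33)) = 473/(113 + 14/11) = 473/(1257/11) = 473*(11/1257) = 5203/1257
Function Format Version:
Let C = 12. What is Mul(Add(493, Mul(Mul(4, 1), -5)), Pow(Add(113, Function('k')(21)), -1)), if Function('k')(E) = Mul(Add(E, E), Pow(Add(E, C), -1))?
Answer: Rational(5203, 1257) ≈ 4.1392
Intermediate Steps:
Function('k')(E) = Mul(2, E, Pow(Add(12, E), -1)) (Function('k')(E) = Mul(Add(E, E), Pow(Add(E, 12), -1)) = Mul(Mul(2, E), Pow(Add(12, E), -1)) = Mul(2, E, Pow(Add(12, E), -1)))
Mul(Add(493, Mul(Mul(4, 1), -5)), Pow(Add(113, Function('k')(21)), -1)) = Mul(Add(493, Mul(Mul(4, 1), -5)), Pow(Add(113, Mul(2, 21, Pow(Add(12, 21), -1))), -1)) = Mul(Add(493, Mul(4, -5)), Pow(Add(113, Mul(2, 21, Pow(33, -1))), -1)) = Mul(Add(493, -20), Pow(Add(113, Mul(2, 21, Rational(1, 33))), -1)) = Mul(473, Pow(Add(113, Rational(14, 11)), -1)) = Mul(473, Pow(Rational(1257, 11), -1)) = Mul(473, Rational(11, 1257)) = Rational(5203, 1257)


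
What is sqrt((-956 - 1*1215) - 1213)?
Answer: 6*I*sqrt(94) ≈ 58.172*I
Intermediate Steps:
sqrt((-956 - 1*1215) - 1213) = sqrt((-956 - 1215) - 1213) = sqrt(-2171 - 1213) = sqrt(-3384) = 6*I*sqrt(94)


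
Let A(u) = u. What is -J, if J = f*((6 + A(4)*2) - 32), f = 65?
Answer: 1170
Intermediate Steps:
J = -1170 (J = 65*((6 + 4*2) - 32) = 65*((6 + 8) - 32) = 65*(14 - 32) = 65*(-18) = -1170)
-J = -1*(-1170) = 1170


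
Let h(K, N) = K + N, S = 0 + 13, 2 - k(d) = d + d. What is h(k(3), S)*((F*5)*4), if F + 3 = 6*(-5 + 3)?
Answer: -2700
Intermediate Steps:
k(d) = 2 - 2*d (k(d) = 2 - (d + d) = 2 - 2*d)
S = 13
F = -15 (F = -3 + 6*(-5 + 3) = -3 + 6*(-2) = -3 - 12 = -15)
h(k(3), S)*((F*5)*4) = ((2 - 2*3) + 13)*(-15*5*4) = ((2 - 6) + 13)*(-75*4) = (-4 + 13)*(-300) = 9*(-300) = -2700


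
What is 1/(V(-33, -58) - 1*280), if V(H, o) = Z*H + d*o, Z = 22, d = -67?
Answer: 1/2880 ≈ 0.00034722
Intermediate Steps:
V(H, o) = -67*o + 22*H (V(H, o) = 22*H - 67*o = -67*o + 22*H)
1/(V(-33, -58) - 1*280) = 1/((-67*(-58) + 22*(-33)) - 1*280) = 1/((3886 - 726) - 280) = 1/(3160 - 280) = 1/2880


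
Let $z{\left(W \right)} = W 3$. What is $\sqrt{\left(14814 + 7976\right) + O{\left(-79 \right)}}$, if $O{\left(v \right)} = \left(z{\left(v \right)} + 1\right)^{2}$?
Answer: $\sqrt{78486} \approx 280.15$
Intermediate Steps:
$z{\left(W \right)} = 3 W$
$O{\left(v \right)} = \left(1 + 3 v\right)^{2}$ ($O{\left(v \right)} = \left(3 v + 1\right)^{2} = \left(1 + 3 v\right)^{2}$)
$\sqrt{\left(14814 + 7976\right) + O{\left(-79 \right)}} = \sqrt{\left(14814 + 7976\right) + \left(1 + 3 \left(-79\right)\right)^{2}} = \sqrt{22790 + \left(1 - 237\right)^{2}} = \sqrt{22790 + \left(-236\right)^{2}} = \sqrt{22790 + 55696} = \sqrt{78486}$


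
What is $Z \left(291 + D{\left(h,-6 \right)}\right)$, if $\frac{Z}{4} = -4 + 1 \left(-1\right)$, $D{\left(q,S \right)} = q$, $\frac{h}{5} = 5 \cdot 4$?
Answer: $-7820$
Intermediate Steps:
$h = 100$ ($h = 5 \cdot 5 \cdot 4 = 5 \cdot 20 = 100$)
$Z = -20$ ($Z = 4 \left(-4 + 1 \left(-1\right)\right) = 4 \left(-4 - 1\right) = 4 \left(-5\right) = -20$)
$Z \left(291 + D{\left(h,-6 \right)}\right) = - 20 \left(291 + 100\right) = \left(-20\right) 391 = -7820$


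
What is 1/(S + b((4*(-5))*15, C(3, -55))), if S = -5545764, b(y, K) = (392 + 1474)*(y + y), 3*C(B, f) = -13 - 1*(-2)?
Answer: -1/6665364 ≈ -1.5003e-7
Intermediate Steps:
C(B, f) = -11/3 (C(B, f) = (-13 - 1*(-2))/3 = (-13 + 2)/3 = (1/3)*(-11) = -11/3)
b(y, K) = 3732*y (b(y, K) = 1866*(2*y) = 3732*y)
1/(S + b((4*(-5))*15, C(3, -55))) = 1/(-5545764 + 3732*((4*(-5))*15)) = 1/(-5545764 + 3732*(-20*15)) = 1/(-5545764 + 3732*(-300)) = 1/(-5545764 - 1119600) = 1/(-6665364) = -1/6665364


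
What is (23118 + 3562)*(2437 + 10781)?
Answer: 352656240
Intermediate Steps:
(23118 + 3562)*(2437 + 10781) = 26680*13218 = 352656240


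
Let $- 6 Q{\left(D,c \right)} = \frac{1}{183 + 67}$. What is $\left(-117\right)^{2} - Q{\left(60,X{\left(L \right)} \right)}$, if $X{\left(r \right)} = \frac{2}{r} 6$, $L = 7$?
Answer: $\frac{20533501}{1500} \approx 13689.0$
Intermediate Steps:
$X{\left(r \right)} = \frac{12}{r}$
$Q{\left(D,c \right)} = - \frac{1}{1500}$ ($Q{\left(D,c \right)} = - \frac{1}{6 \left(183 + 67\right)} = - \frac{1}{6 \cdot 250} = \left(- \frac{1}{6}\right) \frac{1}{250} = - \frac{1}{1500}$)
$\left(-117\right)^{2} - Q{\left(60,X{\left(L \right)} \right)} = \left(-117\right)^{2} - - \frac{1}{1500} = 13689 + \frac{1}{1500} = \frac{20533501}{1500}$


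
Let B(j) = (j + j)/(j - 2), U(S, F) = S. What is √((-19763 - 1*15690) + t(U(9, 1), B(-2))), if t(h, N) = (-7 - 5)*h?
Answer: I*√35561 ≈ 188.58*I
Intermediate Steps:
B(j) = 2*j/(-2 + j) (B(j) = (2*j)/(-2 + j) = 2*j/(-2 + j))
t(h, N) = -12*h
√((-19763 - 1*15690) + t(U(9, 1), B(-2))) = √((-19763 - 1*15690) - 12*9) = √((-19763 - 15690) - 108) = √(-35453 - 108) = √(-35561) = I*√35561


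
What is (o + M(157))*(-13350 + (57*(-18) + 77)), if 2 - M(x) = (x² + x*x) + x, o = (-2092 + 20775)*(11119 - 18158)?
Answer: 1881163427910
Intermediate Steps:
o = -131509637 (o = 18683*(-7039) = -131509637)
M(x) = 2 - x - 2*x² (M(x) = 2 - ((x² + x*x) + x) = 2 - ((x² + x²) + x) = 2 - (2*x² + x) = 2 - (x + 2*x²) = 2 + (-x - 2*x²) = 2 - x - 2*x²)
(o + M(157))*(-13350 + (57*(-18) + 77)) = (-131509637 + (2 - 1*157 - 2*157²))*(-13350 + (57*(-18) + 77)) = (-131509637 + (2 - 157 - 2*24649))*(-13350 + (-1026 + 77)) = (-131509637 + (2 - 157 - 49298))*(-13350 - 949) = (-131509637 - 49453)*(-14299) = -131559090*(-14299) = 1881163427910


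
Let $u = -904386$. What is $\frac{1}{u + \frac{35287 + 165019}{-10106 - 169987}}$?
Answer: $- \frac{180093}{162873788204} \approx -1.1057 \cdot 10^{-6}$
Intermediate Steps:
$\frac{1}{u + \frac{35287 + 165019}{-10106 - 169987}} = \frac{1}{-904386 + \frac{35287 + 165019}{-10106 - 169987}} = \frac{1}{-904386 + \frac{200306}{-180093}} = \frac{1}{-904386 + 200306 \left(- \frac{1}{180093}\right)} = \frac{1}{-904386 - \frac{200306}{180093}} = \frac{1}{- \frac{162873788204}{180093}} = - \frac{180093}{162873788204}$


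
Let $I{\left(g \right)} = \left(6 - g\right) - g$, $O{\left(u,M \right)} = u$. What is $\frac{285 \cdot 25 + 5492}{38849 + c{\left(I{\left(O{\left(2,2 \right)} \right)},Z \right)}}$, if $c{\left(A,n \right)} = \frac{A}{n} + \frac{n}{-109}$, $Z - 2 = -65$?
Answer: $\frac{86640939}{266779834} \approx 0.32477$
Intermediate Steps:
$Z = -63$ ($Z = 2 - 65 = -63$)
$I{\left(g \right)} = 6 - 2 g$
$c{\left(A,n \right)} = - \frac{n}{109} + \frac{A}{n}$ ($c{\left(A,n \right)} = \frac{A}{n} + n \left(- \frac{1}{109}\right) = \frac{A}{n} - \frac{n}{109} = - \frac{n}{109} + \frac{A}{n}$)
$\frac{285 \cdot 25 + 5492}{38849 + c{\left(I{\left(O{\left(2,2 \right)} \right)},Z \right)}} = \frac{285 \cdot 25 + 5492}{38849 + \left(\left(- \frac{1}{109}\right) \left(-63\right) + \frac{6 - 4}{-63}\right)} = \frac{7125 + 5492}{38849 + \left(\frac{63}{109} + \left(6 - 4\right) \left(- \frac{1}{63}\right)\right)} = \frac{12617}{38849 + \left(\frac{63}{109} + 2 \left(- \frac{1}{63}\right)\right)} = \frac{12617}{38849 + \left(\frac{63}{109} - \frac{2}{63}\right)} = \frac{12617}{38849 + \frac{3751}{6867}} = \frac{12617}{\frac{266779834}{6867}} = 12617 \cdot \frac{6867}{266779834} = \frac{86640939}{266779834}$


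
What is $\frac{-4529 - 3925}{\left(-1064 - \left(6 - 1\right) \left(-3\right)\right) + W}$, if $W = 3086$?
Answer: $- \frac{2818}{679} \approx -4.1502$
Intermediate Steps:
$\frac{-4529 - 3925}{\left(-1064 - \left(6 - 1\right) \left(-3\right)\right) + W} = \frac{-4529 - 3925}{\left(-1064 - \left(6 - 1\right) \left(-3\right)\right) + 3086} = - \frac{8454}{\left(-1064 - 5 \left(-3\right)\right) + 3086} = - \frac{8454}{\left(-1064 - -15\right) + 3086} = - \frac{8454}{\left(-1064 + 15\right) + 3086} = - \frac{8454}{-1049 + 3086} = - \frac{8454}{2037} = \left(-8454\right) \frac{1}{2037} = - \frac{2818}{679}$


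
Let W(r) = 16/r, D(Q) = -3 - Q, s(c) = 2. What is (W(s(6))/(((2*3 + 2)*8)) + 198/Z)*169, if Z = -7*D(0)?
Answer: 90415/56 ≈ 1614.6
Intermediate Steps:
Z = 21 (Z = -7*(-3 - 1*0) = -7*(-3 + 0) = -7*(-3) = 21)
(W(s(6))/(((2*3 + 2)*8)) + 198/Z)*169 = ((16/2)/(((2*3 + 2)*8)) + 198/21)*169 = ((16*(1/2))/(((6 + 2)*8)) + 198*(1/21))*169 = (8/((8*8)) + 66/7)*169 = (8/64 + 66/7)*169 = (8*(1/64) + 66/7)*169 = (1/8 + 66/7)*169 = (535/56)*169 = 90415/56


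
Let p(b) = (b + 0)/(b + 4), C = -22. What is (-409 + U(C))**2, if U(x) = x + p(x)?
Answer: 14961424/81 ≈ 1.8471e+5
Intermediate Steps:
p(b) = b/(4 + b)
U(x) = x + x/(4 + x)
(-409 + U(C))**2 = (-409 - 22*(5 - 22)/(4 - 22))**2 = (-409 - 22*(-17)/(-18))**2 = (-409 - 22*(-1/18)*(-17))**2 = (-409 - 187/9)**2 = (-3868/9)**2 = 14961424/81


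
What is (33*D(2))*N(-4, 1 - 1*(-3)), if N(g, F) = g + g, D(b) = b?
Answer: -528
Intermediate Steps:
N(g, F) = 2*g
(33*D(2))*N(-4, 1 - 1*(-3)) = (33*2)*(2*(-4)) = 66*(-8) = -528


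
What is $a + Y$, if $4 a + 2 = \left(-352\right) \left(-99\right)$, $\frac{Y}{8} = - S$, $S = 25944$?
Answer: $- \frac{397681}{2} \approx -1.9884 \cdot 10^{5}$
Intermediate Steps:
$Y = -207552$ ($Y = 8 \left(\left(-1\right) 25944\right) = 8 \left(-25944\right) = -207552$)
$a = \frac{17423}{2}$ ($a = - \frac{1}{2} + \frac{\left(-352\right) \left(-99\right)}{4} = - \frac{1}{2} + \frac{1}{4} \cdot 34848 = - \frac{1}{2} + 8712 = \frac{17423}{2} \approx 8711.5$)
$a + Y = \frac{17423}{2} - 207552 = - \frac{397681}{2}$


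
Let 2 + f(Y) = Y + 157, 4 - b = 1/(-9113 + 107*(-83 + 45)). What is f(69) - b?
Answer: 2899379/13179 ≈ 220.00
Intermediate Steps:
b = 52717/13179 (b = 4 - 1/(-9113 + 107*(-83 + 45)) = 4 - 1/(-9113 + 107*(-38)) = 4 - 1/(-9113 - 4066) = 4 - 1/(-13179) = 4 - 1*(-1/13179) = 4 + 1/13179 = 52717/13179 ≈ 4.0001)
f(Y) = 155 + Y (f(Y) = -2 + (Y + 157) = -2 + (157 + Y) = 155 + Y)
f(69) - b = (155 + 69) - 1*52717/13179 = 224 - 52717/13179 = 2899379/13179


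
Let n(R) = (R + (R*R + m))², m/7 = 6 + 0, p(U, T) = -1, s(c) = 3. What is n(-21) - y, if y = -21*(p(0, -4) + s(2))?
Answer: 213486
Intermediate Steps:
m = 42 (m = 7*(6 + 0) = 7*6 = 42)
n(R) = (42 + R + R²)² (n(R) = (R + (R*R + 42))² = (R + (R² + 42))² = (R + (42 + R²))² = (42 + R + R²)²)
y = -42 (y = -21*(-1 + 3) = -21*2 = -42)
n(-21) - y = (42 - 21 + (-21)²)² - 1*(-42) = (42 - 21 + 441)² + 42 = 462² + 42 = 213444 + 42 = 213486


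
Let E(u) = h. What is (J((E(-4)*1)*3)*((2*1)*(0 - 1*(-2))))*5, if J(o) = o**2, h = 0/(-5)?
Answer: 0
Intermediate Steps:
h = 0 (h = 0*(-1/5) = 0)
E(u) = 0
(J((E(-4)*1)*3)*((2*1)*(0 - 1*(-2))))*5 = (((0*1)*3)**2*((2*1)*(0 - 1*(-2))))*5 = ((0*3)**2*(2*(0 + 2)))*5 = (0**2*(2*2))*5 = (0*4)*5 = 0*5 = 0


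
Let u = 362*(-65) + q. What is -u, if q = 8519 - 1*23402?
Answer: 38413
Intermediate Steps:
q = -14883 (q = 8519 - 23402 = -14883)
u = -38413 (u = 362*(-65) - 14883 = -23530 - 14883 = -38413)
-u = -1*(-38413) = 38413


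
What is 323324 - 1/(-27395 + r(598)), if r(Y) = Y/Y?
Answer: 8857137657/27394 ≈ 3.2332e+5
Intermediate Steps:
r(Y) = 1
323324 - 1/(-27395 + r(598)) = 323324 - 1/(-27395 + 1) = 323324 - 1/(-27394) = 323324 - 1*(-1/27394) = 323324 + 1/27394 = 8857137657/27394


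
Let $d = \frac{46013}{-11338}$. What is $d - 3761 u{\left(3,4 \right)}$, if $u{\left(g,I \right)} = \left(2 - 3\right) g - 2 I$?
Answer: $\frac{469018385}{11338} \approx 41367.0$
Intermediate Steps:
$u{\left(g,I \right)} = - g - 2 I$
$d = - \frac{46013}{11338}$ ($d = 46013 \left(- \frac{1}{11338}\right) = - \frac{46013}{11338} \approx -4.0583$)
$d - 3761 u{\left(3,4 \right)} = - \frac{46013}{11338} - 3761 \left(\left(-1\right) 3 - 8\right) = - \frac{46013}{11338} - 3761 \left(-3 - 8\right) = - \frac{46013}{11338} - 3761 \left(-11\right) = - \frac{46013}{11338} - -41371 = - \frac{46013}{11338} + 41371 = \frac{469018385}{11338}$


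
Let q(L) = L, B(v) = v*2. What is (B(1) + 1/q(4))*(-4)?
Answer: -9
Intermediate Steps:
B(v) = 2*v
(B(1) + 1/q(4))*(-4) = (2*1 + 1/4)*(-4) = (2 + ¼)*(-4) = (9/4)*(-4) = -9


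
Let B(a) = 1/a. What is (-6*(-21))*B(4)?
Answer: 63/2 ≈ 31.500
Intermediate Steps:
(-6*(-21))*B(4) = -6*(-21)/4 = 126*(¼) = 63/2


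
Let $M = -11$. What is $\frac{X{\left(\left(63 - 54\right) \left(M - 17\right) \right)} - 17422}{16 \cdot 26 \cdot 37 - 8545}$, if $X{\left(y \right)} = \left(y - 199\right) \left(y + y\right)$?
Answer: $\frac{209882}{6847} \approx 30.653$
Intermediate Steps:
$X{\left(y \right)} = 2 y \left(-199 + y\right)$ ($X{\left(y \right)} = \left(-199 + y\right) 2 y = 2 y \left(-199 + y\right)$)
$\frac{X{\left(\left(63 - 54\right) \left(M - 17\right) \right)} - 17422}{16 \cdot 26 \cdot 37 - 8545} = \frac{2 \left(63 - 54\right) \left(-11 - 17\right) \left(-199 + \left(63 - 54\right) \left(-11 - 17\right)\right) - 17422}{16 \cdot 26 \cdot 37 - 8545} = \frac{2 \cdot 9 \left(-28\right) \left(-199 + 9 \left(-28\right)\right) - 17422}{416 \cdot 37 - 8545} = \frac{2 \left(-252\right) \left(-199 - 252\right) - 17422}{15392 - 8545} = \frac{2 \left(-252\right) \left(-451\right) - 17422}{6847} = \left(227304 - 17422\right) \frac{1}{6847} = 209882 \cdot \frac{1}{6847} = \frac{209882}{6847}$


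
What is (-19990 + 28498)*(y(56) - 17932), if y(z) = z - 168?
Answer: -153518352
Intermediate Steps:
y(z) = -168 + z
(-19990 + 28498)*(y(56) - 17932) = (-19990 + 28498)*((-168 + 56) - 17932) = 8508*(-112 - 17932) = 8508*(-18044) = -153518352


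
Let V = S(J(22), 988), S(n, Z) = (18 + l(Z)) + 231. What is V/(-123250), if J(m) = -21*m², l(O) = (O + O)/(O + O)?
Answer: -1/493 ≈ -0.0020284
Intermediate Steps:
l(O) = 1 (l(O) = (2*O)/((2*O)) = (2*O)*(1/(2*O)) = 1)
S(n, Z) = 250 (S(n, Z) = (18 + 1) + 231 = 19 + 231 = 250)
V = 250
V/(-123250) = 250/(-123250) = 250*(-1/123250) = -1/493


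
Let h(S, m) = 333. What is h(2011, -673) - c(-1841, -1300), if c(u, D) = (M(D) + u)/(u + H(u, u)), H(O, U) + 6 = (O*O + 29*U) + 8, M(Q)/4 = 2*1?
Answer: 370080494/1111351 ≈ 333.00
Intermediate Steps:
M(Q) = 8 (M(Q) = 4*(2*1) = 4*2 = 8)
H(O, U) = 2 + O² + 29*U (H(O, U) = -6 + ((O*O + 29*U) + 8) = -6 + ((O² + 29*U) + 8) = -6 + (8 + O² + 29*U) = 2 + O² + 29*U)
c(u, D) = (8 + u)/(2 + u² + 30*u) (c(u, D) = (8 + u)/(u + (2 + u² + 29*u)) = (8 + u)/(2 + u² + 30*u))
h(2011, -673) - c(-1841, -1300) = 333 - (8 - 1841)/(2 + (-1841)² + 30*(-1841)) = 333 - (-1833)/(2 + 3389281 - 55230) = 333 - (-1833)/3334053 = 333 - 1*(-611/1111351) = 333 + 611/1111351 = 370080494/1111351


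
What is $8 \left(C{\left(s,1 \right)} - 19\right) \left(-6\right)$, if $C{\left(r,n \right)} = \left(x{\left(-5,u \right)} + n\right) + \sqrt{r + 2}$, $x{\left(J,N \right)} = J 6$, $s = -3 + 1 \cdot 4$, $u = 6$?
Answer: $2304 - 48 \sqrt{3} \approx 2220.9$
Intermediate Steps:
$s = 1$ ($s = -3 + 4 = 1$)
$x{\left(J,N \right)} = 6 J$
$C{\left(r,n \right)} = -30 + n + \sqrt{2 + r}$ ($C{\left(r,n \right)} = \left(6 \left(-5\right) + n\right) + \sqrt{r + 2} = \left(-30 + n\right) + \sqrt{2 + r} = -30 + n + \sqrt{2 + r}$)
$8 \left(C{\left(s,1 \right)} - 19\right) \left(-6\right) = 8 \left(\left(-30 + 1 + \sqrt{2 + 1}\right) - 19\right) \left(-6\right) = 8 \left(\left(-30 + 1 + \sqrt{3}\right) - 19\right) \left(-6\right) = 8 \left(\left(-29 + \sqrt{3}\right) - 19\right) \left(-6\right) = 8 \left(-48 + \sqrt{3}\right) \left(-6\right) = \left(-384 + 8 \sqrt{3}\right) \left(-6\right) = 2304 - 48 \sqrt{3}$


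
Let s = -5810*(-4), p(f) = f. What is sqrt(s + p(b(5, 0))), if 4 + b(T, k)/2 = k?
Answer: 88*sqrt(3) ≈ 152.42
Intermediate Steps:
b(T, k) = -8 + 2*k
s = 23240
sqrt(s + p(b(5, 0))) = sqrt(23240 + (-8 + 2*0)) = sqrt(23240 + (-8 + 0)) = sqrt(23240 - 8) = sqrt(23232) = 88*sqrt(3)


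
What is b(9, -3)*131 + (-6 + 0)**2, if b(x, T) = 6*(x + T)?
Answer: 4752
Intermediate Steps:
b(x, T) = 6*T + 6*x (b(x, T) = 6*(T + x) = 6*T + 6*x)
b(9, -3)*131 + (-6 + 0)**2 = (6*(-3) + 6*9)*131 + (-6 + 0)**2 = (-18 + 54)*131 + (-6)**2 = 36*131 + 36 = 4716 + 36 = 4752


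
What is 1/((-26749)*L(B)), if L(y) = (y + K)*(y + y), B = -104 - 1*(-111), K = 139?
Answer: -1/54674956 ≈ -1.8290e-8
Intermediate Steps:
B = 7 (B = -104 + 111 = 7)
L(y) = 2*y*(139 + y) (L(y) = (y + 139)*(y + y) = (139 + y)*(2*y) = 2*y*(139 + y))
1/((-26749)*L(B)) = 1/((-26749)*((2*7*(139 + 7)))) = -1/(26749*(2*7*146)) = -1/26749/2044 = -1/26749*1/2044 = -1/54674956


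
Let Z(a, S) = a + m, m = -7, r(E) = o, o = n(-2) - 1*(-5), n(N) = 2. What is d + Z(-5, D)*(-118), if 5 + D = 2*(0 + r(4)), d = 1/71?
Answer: 100537/71 ≈ 1416.0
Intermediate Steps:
o = 7 (o = 2 - 1*(-5) = 2 + 5 = 7)
r(E) = 7
d = 1/71 ≈ 0.014085
D = 9 (D = -5 + 2*(0 + 7) = -5 + 2*7 = -5 + 14 = 9)
Z(a, S) = -7 + a (Z(a, S) = a - 7 = -7 + a)
d + Z(-5, D)*(-118) = 1/71 + (-7 - 5)*(-118) = 1/71 - 12*(-118) = 1/71 + 1416 = 100537/71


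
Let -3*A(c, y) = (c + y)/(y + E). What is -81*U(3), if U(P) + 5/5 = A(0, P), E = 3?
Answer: 189/2 ≈ 94.500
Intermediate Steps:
A(c, y) = -(c + y)/(3*(3 + y)) (A(c, y) = -(c + y)/(3*(y + 3)) = -(c + y)/(3*(3 + y)))
U(P) = -1 - P/(3*(3 + P)) (U(P) = -1 + (-1*0 - P)/(3*(3 + P)) = -1 + (0 - P)/(3*(3 + P)) = -1 + (-P)/(3*(3 + P)) = -1 - P/(3*(3 + P)))
-81*U(3) = -27*(-9 - 4*3)/(3 + 3) = -27*(-9 - 12)/6 = -27*(-21)/6 = -81*(-7/6) = 189/2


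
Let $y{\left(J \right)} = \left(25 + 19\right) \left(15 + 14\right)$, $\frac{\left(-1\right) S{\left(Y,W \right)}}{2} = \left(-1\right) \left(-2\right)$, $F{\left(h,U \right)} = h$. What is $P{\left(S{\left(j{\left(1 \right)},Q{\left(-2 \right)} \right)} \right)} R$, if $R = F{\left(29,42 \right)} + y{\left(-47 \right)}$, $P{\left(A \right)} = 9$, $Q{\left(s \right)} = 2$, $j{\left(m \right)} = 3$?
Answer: $11745$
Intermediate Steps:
$S{\left(Y,W \right)} = -4$ ($S{\left(Y,W \right)} = - 2 \left(\left(-1\right) \left(-2\right)\right) = \left(-2\right) 2 = -4$)
$y{\left(J \right)} = 1276$ ($y{\left(J \right)} = 44 \cdot 29 = 1276$)
$R = 1305$ ($R = 29 + 1276 = 1305$)
$P{\left(S{\left(j{\left(1 \right)},Q{\left(-2 \right)} \right)} \right)} R = 9 \cdot 1305 = 11745$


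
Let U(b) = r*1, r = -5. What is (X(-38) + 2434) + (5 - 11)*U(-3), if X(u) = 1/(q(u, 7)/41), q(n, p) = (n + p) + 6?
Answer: 61559/25 ≈ 2462.4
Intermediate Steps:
U(b) = -5 (U(b) = -5*1 = -5)
q(n, p) = 6 + n + p
X(u) = 1/(13/41 + u/41) (X(u) = 1/((6 + u + 7)/41) = 1/((13 + u)*(1/41)) = 1/(13/41 + u/41))
(X(-38) + 2434) + (5 - 11)*U(-3) = (41/(13 - 38) + 2434) + (5 - 11)*(-5) = (41/(-25) + 2434) - 6*(-5) = (41*(-1/25) + 2434) + 30 = (-41/25 + 2434) + 30 = 60809/25 + 30 = 61559/25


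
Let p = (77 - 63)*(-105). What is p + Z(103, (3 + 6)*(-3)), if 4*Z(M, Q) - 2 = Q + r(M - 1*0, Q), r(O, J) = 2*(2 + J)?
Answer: -5955/4 ≈ -1488.8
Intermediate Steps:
p = -1470 (p = 14*(-105) = -1470)
r(O, J) = 4 + 2*J
Z(M, Q) = 3/2 + 3*Q/4 (Z(M, Q) = 1/2 + (Q + (4 + 2*Q))/4 = 1/2 + (4 + 3*Q)/4 = 1/2 + (1 + 3*Q/4) = 3/2 + 3*Q/4)
p + Z(103, (3 + 6)*(-3)) = -1470 + (3/2 + 3*((3 + 6)*(-3))/4) = -1470 + (3/2 + 3*(9*(-3))/4) = -1470 + (3/2 + (3/4)*(-27)) = -1470 + (3/2 - 81/4) = -1470 - 75/4 = -5955/4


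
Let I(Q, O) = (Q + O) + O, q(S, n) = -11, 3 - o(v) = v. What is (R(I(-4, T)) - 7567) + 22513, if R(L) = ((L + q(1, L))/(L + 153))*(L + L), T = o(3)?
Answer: 2227074/149 ≈ 14947.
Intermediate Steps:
o(v) = 3 - v
T = 0 (T = 3 - 1*3 = 3 - 3 = 0)
I(Q, O) = Q + 2*O (I(Q, O) = (O + Q) + O = Q + 2*O)
R(L) = 2*L*(-11 + L)/(153 + L) (R(L) = ((L - 11)/(L + 153))*(L + L) = ((-11 + L)/(153 + L))*(2*L) = 2*L*(-11 + L)/(153 + L))
(R(I(-4, T)) - 7567) + 22513 = (2*(-4 + 2*0)*(-11 + (-4 + 2*0))/(153 + (-4 + 2*0)) - 7567) + 22513 = (2*(-4 + 0)*(-11 + (-4 + 0))/(153 + (-4 + 0)) - 7567) + 22513 = (2*(-4)*(-11 - 4)/(153 - 4) - 7567) + 22513 = (2*(-4)*(-15)/149 - 7567) + 22513 = (2*(-4)*(1/149)*(-15) - 7567) + 22513 = (120/149 - 7567) + 22513 = -1127363/149 + 22513 = 2227074/149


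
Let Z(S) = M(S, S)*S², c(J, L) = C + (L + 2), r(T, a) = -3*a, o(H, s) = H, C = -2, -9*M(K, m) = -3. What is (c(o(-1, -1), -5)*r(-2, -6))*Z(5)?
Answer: -750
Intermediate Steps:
M(K, m) = ⅓ (M(K, m) = -⅑*(-3) = ⅓)
c(J, L) = L (c(J, L) = -2 + (L + 2) = -2 + (2 + L) = L)
Z(S) = S²/3
(c(o(-1, -1), -5)*r(-2, -6))*Z(5) = (-(-15)*(-6))*((⅓)*5²) = (-5*18)*((⅓)*25) = -90*25/3 = -750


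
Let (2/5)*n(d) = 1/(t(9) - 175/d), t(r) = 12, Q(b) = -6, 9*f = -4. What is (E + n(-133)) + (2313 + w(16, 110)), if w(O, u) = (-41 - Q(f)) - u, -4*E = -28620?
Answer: 4717533/506 ≈ 9323.2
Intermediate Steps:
f = -4/9 (f = (1/9)*(-4) = -4/9 ≈ -0.44444)
E = 7155 (E = -1/4*(-28620) = 7155)
w(O, u) = -35 - u (w(O, u) = (-41 - 1*(-6)) - u = (-41 + 6) - u = -35 - u)
n(d) = 5/(2*(12 - 175/d))
(E + n(-133)) + (2313 + w(16, 110)) = (7155 + (5/2)*(-133)/(-175 + 12*(-133))) + (2313 + (-35 - 1*110)) = (7155 + (5/2)*(-133)/(-175 - 1596)) + (2313 + (-35 - 110)) = (7155 + (5/2)*(-133)/(-1771)) + (2313 - 145) = (7155 + (5/2)*(-133)*(-1/1771)) + 2168 = (7155 + 95/506) + 2168 = 3620525/506 + 2168 = 4717533/506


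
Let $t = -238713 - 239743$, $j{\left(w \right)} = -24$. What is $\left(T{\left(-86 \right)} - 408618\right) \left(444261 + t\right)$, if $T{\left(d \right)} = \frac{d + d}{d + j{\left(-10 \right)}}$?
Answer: $\frac{153699029456}{11} \approx 1.3973 \cdot 10^{10}$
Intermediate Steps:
$t = -478456$
$T{\left(d \right)} = \frac{2 d}{-24 + d}$ ($T{\left(d \right)} = \frac{d + d}{d - 24} = \frac{2 d}{-24 + d}$)
$\left(T{\left(-86 \right)} - 408618\right) \left(444261 + t\right) = \left(2 \left(-86\right) \frac{1}{-24 - 86} - 408618\right) \left(444261 - 478456\right) = \left(2 \left(-86\right) \frac{1}{-110} - 408618\right) \left(-34195\right) = \left(2 \left(-86\right) \left(- \frac{1}{110}\right) - 408618\right) \left(-34195\right) = \left(\frac{86}{55} - 408618\right) \left(-34195\right) = \left(- \frac{22473904}{55}\right) \left(-34195\right) = \frac{153699029456}{11}$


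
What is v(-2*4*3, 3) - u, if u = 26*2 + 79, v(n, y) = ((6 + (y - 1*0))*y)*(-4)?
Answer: -239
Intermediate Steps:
v(n, y) = -4*y*(6 + y) (v(n, y) = ((6 + (y + 0))*y)*(-4) = ((6 + y)*y)*(-4) = (y*(6 + y))*(-4) = -4*y*(6 + y))
u = 131 (u = 52 + 79 = 131)
v(-2*4*3, 3) - u = -4*3*(6 + 3) - 1*131 = -4*3*9 - 131 = -108 - 131 = -239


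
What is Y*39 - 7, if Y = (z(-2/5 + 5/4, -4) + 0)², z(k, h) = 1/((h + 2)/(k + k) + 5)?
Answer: -1408/325 ≈ -4.3323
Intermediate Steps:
z(k, h) = 1/(5 + (2 + h)/(2*k)) (z(k, h) = 1/((2 + h)/((2*k)) + 5) = 1/((2 + h)*(1/(2*k)) + 5) = 1/((2 + h)/(2*k) + 5) = 1/(5 + (2 + h)/(2*k)))
Y = 289/4225 (Y = (2*(-2/5 + 5/4)/(2 - 4 + 10*(-2/5 + 5/4)) + 0)² = (2*(-2*⅕ + 5*(¼))/(2 - 4 + 10*(-2*⅕ + 5*(¼))) + 0)² = (2*(-⅖ + 5/4)/(2 - 4 + 10*(-⅖ + 5/4)) + 0)² = (2*(17/20)/(2 - 4 + 10*(17/20)) + 0)² = (2*(17/20)/(2 - 4 + 17/2) + 0)² = (2*(17/20)/(13/2) + 0)² = (2*(17/20)*(2/13) + 0)² = (17/65 + 0)² = (17/65)² = 289/4225 ≈ 0.068402)
Y*39 - 7 = (289/4225)*39 - 7 = 867/325 - 7 = -1408/325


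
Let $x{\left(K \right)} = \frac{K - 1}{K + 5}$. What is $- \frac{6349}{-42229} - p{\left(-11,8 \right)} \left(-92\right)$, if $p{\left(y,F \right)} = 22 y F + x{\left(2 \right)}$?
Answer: $- \frac{52646512025}{295603} \approx -1.781 \cdot 10^{5}$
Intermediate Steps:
$x{\left(K \right)} = \frac{-1 + K}{5 + K}$
$p{\left(y,F \right)} = \frac{1}{7} + 22 F y$ ($p{\left(y,F \right)} = 22 y F + \frac{-1 + 2}{5 + 2} = 22 F y + \frac{1}{7} \cdot 1 = 22 F y + \frac{1}{7} = \frac{1}{7} + 22 F y$)
$- \frac{6349}{-42229} - p{\left(-11,8 \right)} \left(-92\right) = - \frac{6349}{-42229} - \left(\frac{1}{7} + 22 \cdot 8 \left(-11\right)\right) \left(-92\right) = \left(-6349\right) \left(- \frac{1}{42229}\right) - \left(\frac{1}{7} - 1936\right) \left(-92\right) = \frac{6349}{42229} - \left(- \frac{13551}{7}\right) \left(-92\right) = \frac{6349}{42229} - \frac{1246692}{7} = - \frac{52646512025}{295603}$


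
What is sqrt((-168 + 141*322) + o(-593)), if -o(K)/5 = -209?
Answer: sqrt(46279) ≈ 215.13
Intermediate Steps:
o(K) = 1045 (o(K) = -5*(-209) = 1045)
sqrt((-168 + 141*322) + o(-593)) = sqrt((-168 + 141*322) + 1045) = sqrt((-168 + 45402) + 1045) = sqrt(45234 + 1045) = sqrt(46279)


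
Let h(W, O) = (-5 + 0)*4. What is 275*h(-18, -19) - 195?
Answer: -5695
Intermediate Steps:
h(W, O) = -20 (h(W, O) = -5*4 = -20)
275*h(-18, -19) - 195 = 275*(-20) - 195 = -5500 - 195 = -5695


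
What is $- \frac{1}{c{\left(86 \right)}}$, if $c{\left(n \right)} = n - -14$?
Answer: $- \frac{1}{100} \approx -0.01$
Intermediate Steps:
$c{\left(n \right)} = 14 + n$ ($c{\left(n \right)} = n + 14 = 14 + n$)
$- \frac{1}{c{\left(86 \right)}} = - \frac{1}{14 + 86} = - \frac{1}{100}$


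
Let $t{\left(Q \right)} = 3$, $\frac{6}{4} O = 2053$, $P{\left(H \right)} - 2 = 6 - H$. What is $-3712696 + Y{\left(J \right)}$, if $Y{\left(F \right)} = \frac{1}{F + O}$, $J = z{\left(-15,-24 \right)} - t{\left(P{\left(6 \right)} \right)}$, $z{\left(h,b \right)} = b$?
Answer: $- \frac{14943601397}{4025} \approx -3.7127 \cdot 10^{6}$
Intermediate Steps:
$P{\left(H \right)} = 8 - H$ ($P{\left(H \right)} = 2 - \left(-6 + H\right) = 8 - H$)
$O = \frac{4106}{3}$ ($O = \frac{2}{3} \cdot 2053 = \frac{4106}{3} \approx 1368.7$)
$J = -27$ ($J = -24 - 3 = -27$)
$Y{\left(F \right)} = \frac{1}{\frac{4106}{3} + F}$ ($Y{\left(F \right)} = \frac{1}{F + \frac{4106}{3}} = \frac{1}{\frac{4106}{3} + F}$)
$-3712696 + Y{\left(J \right)} = -3712696 + \frac{3}{4106 + 3 \left(-27\right)} = -3712696 + \frac{3}{4106 - 81} = -3712696 + \frac{3}{4025} = - \frac{14943601397}{4025}$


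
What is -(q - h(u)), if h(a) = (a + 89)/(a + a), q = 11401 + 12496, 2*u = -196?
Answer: -4683803/196 ≈ -23897.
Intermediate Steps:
u = -98 (u = (½)*(-196) = -98)
q = 23897
h(a) = (89 + a)/(2*a) (h(a) = (89 + a)/((2*a)) = (89 + a)*(1/(2*a)) = (89 + a)/(2*a))
-(q - h(u)) = -(23897 - (89 - 98)/(2*(-98))) = -(23897 - (-1)*(-9)/(2*98)) = -(23897 - 1*9/196) = -(23897 - 9/196) = -1*4683803/196 = -4683803/196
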